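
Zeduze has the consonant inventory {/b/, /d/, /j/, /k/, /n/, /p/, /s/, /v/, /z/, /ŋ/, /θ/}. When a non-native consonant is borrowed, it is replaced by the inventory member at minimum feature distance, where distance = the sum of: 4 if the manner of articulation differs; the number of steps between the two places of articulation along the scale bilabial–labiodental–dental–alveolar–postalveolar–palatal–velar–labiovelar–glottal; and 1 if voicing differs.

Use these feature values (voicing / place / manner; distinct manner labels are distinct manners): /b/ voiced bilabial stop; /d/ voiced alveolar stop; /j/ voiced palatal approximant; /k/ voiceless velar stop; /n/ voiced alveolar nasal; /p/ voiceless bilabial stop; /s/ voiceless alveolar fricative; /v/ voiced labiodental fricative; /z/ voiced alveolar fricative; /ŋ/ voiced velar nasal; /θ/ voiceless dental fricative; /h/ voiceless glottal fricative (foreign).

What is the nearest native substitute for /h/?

s

/s/ is closest: same manner (fricative), place distance 5 (glottal→alveolar), same voicing; total 5. Next closest is /k/ at distance 6.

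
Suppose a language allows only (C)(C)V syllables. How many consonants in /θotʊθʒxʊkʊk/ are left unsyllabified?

2

The consonants /θ/, /k/ cannot be parsed into a legal (C)(C)V syllable (no codas are permitted; onsets may contain at most 2 consonants).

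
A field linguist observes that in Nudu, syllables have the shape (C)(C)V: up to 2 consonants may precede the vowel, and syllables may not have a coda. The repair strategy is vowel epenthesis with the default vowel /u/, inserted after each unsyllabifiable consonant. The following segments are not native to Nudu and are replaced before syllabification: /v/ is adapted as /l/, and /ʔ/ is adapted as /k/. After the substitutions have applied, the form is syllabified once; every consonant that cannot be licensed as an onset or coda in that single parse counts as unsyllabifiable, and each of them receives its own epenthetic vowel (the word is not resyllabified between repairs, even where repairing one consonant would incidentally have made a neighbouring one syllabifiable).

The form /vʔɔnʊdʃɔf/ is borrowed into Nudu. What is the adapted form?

Substitution: /v/ → /l/, /ʔ/ → /k/, giving /lkɔnʊdʃɔf/.
Under (C)(C)V, the unsyllabifiable consonants are /f/ (no codas are permitted; onsets may contain at most 2 consonants).
Each unlicensed consonant becomes the onset of a new syllable: /f/ → /fu/.

lkɔnʊdʃɔfu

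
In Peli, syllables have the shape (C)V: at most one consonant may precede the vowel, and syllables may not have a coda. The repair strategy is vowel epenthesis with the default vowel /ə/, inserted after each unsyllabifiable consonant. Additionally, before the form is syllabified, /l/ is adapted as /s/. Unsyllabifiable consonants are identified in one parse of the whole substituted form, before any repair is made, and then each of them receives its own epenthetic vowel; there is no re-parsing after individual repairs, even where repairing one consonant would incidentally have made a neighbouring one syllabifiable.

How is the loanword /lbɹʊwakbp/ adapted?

səbəɹʊwakəbəpə

Substitution: /l/ → /s/, giving /sbɹʊwakbp/.
Under (C)V, the unsyllabifiable consonants are /s/, /b/, /k/, /b/, /p/ (no codas are permitted; onsets are limited to one consonant).
Each unlicensed consonant becomes the onset of a new syllable: /s/ → /sə/, /b/ → /bə/, /k/ → /kə/, /b/ → /bə/, /p/ → /pə/.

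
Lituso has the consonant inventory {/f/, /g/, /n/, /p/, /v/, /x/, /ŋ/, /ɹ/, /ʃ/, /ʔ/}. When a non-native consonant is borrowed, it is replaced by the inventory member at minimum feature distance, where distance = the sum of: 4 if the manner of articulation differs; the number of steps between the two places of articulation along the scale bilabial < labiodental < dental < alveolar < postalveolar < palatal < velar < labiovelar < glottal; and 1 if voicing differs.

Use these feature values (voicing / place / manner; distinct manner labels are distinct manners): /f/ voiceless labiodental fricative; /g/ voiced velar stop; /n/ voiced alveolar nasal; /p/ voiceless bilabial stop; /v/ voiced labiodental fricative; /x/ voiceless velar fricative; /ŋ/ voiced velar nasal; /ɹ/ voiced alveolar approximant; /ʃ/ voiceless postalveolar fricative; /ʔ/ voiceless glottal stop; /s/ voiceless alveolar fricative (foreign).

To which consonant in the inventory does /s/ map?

/ʃ/ is closest: same manner (fricative), place distance 1 (alveolar→postalveolar), same voicing; total 1. Next closest is /f/ at distance 2.

ʃ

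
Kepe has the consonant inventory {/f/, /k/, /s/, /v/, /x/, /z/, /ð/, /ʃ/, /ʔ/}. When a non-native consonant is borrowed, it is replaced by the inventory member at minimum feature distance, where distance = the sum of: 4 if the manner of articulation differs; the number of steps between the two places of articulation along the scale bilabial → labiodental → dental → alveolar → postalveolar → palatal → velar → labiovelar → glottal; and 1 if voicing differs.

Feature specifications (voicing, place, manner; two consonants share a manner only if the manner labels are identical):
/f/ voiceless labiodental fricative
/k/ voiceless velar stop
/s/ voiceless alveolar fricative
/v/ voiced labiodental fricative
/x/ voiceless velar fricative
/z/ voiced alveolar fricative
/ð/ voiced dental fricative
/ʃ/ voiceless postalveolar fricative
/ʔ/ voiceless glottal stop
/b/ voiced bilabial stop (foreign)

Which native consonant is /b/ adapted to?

/v/ is closest: manner differs (stop→fricative, +4), place distance 1 (bilabial→labiodental), same voicing; total 5. Next closest is /f/ at distance 6.

v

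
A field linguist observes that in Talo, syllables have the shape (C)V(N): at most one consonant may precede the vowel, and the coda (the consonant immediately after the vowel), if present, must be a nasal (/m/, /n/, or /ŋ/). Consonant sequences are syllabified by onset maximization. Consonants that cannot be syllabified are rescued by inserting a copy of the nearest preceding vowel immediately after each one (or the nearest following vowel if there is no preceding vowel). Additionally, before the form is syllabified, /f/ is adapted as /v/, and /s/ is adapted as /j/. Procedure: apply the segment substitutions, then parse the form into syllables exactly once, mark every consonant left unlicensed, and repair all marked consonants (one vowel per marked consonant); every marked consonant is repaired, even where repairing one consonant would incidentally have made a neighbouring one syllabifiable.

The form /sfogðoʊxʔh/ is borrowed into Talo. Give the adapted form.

Substitution: /s/ → /j/, /f/ → /v/, giving /jvogðoʊxʔh/.
Under (C)V(N), the unsyllabifiable consonants are /j/, /g/, /x/, /ʔ/, /h/ (only a nasal (/m/, /n/, or /ŋ/) is licensed in coda position; onsets are limited to one consonant).
Inserting the epenthetic vowel yields /j/ → /jo/, /g/ → /go/, /x/ → /xʊ/, /ʔ/ → /ʔʊ/, /h/ → /hʊ/.

jovogoðoʊxʊʔʊhʊ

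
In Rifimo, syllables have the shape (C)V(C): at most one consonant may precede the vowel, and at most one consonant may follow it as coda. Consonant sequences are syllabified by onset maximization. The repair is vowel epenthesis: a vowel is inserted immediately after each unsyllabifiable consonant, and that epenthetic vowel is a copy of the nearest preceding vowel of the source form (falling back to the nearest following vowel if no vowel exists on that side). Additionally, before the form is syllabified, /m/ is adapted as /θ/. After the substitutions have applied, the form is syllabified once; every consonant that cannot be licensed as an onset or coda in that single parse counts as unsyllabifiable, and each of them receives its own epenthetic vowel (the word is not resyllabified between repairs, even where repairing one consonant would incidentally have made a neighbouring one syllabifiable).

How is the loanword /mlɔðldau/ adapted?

Substitution: /m/ → /θ/, giving /θlɔðldau/.
Under (C)V(C), the unsyllabifiable consonants are /θ/, /l/ (at most one coda consonant is licensed; onsets are limited to one consonant).
Inserting the epenthetic vowel yields /θ/ → /θɔ/, /l/ → /lɔ/.

θɔlɔðlɔdau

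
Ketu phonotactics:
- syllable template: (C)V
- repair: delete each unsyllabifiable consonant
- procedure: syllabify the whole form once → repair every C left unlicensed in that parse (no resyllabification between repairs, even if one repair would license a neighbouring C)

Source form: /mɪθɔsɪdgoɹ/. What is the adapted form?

Syllabifying with onset maximization leaves /d/, /ɹ/ stranded (no codas are permitted; onsets are limited to one consonant).
Deleting the stranded consonants removes /d/, /ɹ/.

mɪθɔsɪgo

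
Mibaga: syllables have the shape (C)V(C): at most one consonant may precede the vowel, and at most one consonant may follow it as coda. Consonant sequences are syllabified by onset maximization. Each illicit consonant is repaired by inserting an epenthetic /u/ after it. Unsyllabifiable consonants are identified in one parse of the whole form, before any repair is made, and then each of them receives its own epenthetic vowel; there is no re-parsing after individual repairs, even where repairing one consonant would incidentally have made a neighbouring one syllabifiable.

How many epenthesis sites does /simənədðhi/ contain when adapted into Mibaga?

1

The unsyllabifiable consonants are /ð/; each receives one epenthetic vowel.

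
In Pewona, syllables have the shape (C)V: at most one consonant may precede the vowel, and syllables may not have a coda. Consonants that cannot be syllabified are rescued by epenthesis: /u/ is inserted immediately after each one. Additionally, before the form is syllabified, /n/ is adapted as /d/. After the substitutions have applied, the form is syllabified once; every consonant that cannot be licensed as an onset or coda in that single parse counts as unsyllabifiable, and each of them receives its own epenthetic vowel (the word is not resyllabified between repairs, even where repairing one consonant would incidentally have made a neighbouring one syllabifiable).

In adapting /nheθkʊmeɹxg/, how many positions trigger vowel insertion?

5

After substitution the input is /dheθkʊmeɹxg/.
The unsyllabifiable consonants are /d/, /θ/, /ɹ/, /x/, /g/; each receives one epenthetic vowel.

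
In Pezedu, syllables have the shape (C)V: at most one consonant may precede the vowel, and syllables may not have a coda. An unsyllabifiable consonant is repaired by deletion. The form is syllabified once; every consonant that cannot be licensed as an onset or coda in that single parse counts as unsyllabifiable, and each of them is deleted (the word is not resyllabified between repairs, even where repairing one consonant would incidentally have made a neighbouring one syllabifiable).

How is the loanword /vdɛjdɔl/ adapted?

dɛdɔ

Syllabifying with onset maximization leaves /v/, /j/, /l/ stranded (no codas are permitted; onsets are limited to one consonant).
Deletion applies to /v/, /j/, /l/.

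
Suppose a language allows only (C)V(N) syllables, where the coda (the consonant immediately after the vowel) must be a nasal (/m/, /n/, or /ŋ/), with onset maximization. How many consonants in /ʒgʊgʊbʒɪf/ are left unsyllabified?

The consonants /ʒ/, /b/, /f/ cannot be parsed into a legal (C)V(N) syllable (only a nasal (/m/, /n/, or /ŋ/) is licensed in coda position; onsets are limited to one consonant).

3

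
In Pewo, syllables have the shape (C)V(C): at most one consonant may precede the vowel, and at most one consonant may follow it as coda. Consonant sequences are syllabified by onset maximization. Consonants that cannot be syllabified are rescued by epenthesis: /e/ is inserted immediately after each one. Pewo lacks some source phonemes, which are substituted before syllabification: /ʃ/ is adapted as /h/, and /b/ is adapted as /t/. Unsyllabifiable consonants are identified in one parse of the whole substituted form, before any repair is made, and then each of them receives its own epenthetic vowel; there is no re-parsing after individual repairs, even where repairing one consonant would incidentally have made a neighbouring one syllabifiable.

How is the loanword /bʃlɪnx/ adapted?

tehelɪnxe

Substitution: /b/ → /t/, /ʃ/ → /h/, giving /thlɪnx/.
The consonants /t/, /h/, /x/ cannot be parsed into a legal (C)V(C) syllable (at most one coda consonant is licensed; onsets are limited to one consonant).
Each unlicensed consonant becomes the onset of a new syllable: /t/ → /te/, /h/ → /he/, /x/ → /xe/.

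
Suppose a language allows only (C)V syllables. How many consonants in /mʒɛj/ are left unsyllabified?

Under (C)V, the unsyllabifiable consonants are /m/, /j/ (no codas are permitted; onsets are limited to one consonant).

2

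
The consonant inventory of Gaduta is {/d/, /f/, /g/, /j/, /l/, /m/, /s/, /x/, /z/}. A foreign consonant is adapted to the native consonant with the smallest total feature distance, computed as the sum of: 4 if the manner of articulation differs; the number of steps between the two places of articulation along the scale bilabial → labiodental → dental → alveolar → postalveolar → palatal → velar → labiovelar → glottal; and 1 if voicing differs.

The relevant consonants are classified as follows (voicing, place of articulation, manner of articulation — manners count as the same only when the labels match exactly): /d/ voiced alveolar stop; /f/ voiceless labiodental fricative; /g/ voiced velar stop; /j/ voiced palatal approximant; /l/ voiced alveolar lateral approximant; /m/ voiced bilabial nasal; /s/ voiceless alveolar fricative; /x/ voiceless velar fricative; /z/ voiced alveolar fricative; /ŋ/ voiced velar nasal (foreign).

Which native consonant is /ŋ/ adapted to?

g

/g/ is closest: manner differs (nasal→stop, +4), place distance 0 (velar→velar), same voicing; total 4. Next closest is /j/ at distance 5.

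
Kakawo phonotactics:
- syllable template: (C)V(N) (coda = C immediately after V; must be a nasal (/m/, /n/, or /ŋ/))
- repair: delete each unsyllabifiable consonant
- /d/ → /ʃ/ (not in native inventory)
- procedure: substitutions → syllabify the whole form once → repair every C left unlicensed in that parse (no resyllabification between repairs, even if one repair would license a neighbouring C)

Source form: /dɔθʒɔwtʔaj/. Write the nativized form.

ʃɔʒɔʔa

Substitution: /d/ → /ʃ/, giving /ʃɔθʒɔwtʔaj/.
The consonants /θ/, /w/, /t/, /j/ cannot be parsed into a legal (C)V(N) syllable (only a nasal (/m/, /n/, or /ŋ/) is licensed in coda position; onsets are limited to one consonant).
Each unlicensed consonant is deleted: /θ/, /w/, /t/, /j/.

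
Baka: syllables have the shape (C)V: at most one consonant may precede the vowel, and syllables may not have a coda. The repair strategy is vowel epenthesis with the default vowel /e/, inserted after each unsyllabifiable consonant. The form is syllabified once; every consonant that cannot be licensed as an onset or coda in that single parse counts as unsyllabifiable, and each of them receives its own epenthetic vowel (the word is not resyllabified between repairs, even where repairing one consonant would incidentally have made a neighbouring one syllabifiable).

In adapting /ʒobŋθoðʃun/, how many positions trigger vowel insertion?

The unsyllabifiable consonants are /b/, /ŋ/, /ð/, /n/; each receives one epenthetic vowel.

4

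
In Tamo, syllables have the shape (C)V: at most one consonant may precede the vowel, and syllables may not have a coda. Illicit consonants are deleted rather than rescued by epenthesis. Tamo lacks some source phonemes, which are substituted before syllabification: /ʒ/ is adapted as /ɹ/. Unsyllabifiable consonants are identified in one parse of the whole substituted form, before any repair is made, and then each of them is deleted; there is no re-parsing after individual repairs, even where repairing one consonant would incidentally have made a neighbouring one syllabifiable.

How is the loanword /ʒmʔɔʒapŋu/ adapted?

Substitution: /ʒ/ → /ɹ/, giving /ɹmʔɔɹapŋu/.
Under (C)V, the unsyllabifiable consonants are /ɹ/, /m/, /p/ (no codas are permitted; onsets are limited to one consonant).
Deleting the stranded consonants removes /ɹ/, /m/, /p/.

ʔɔɹaŋu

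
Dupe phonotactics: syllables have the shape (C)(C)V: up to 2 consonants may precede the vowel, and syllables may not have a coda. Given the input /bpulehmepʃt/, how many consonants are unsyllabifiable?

The consonants /p/, /ʃ/, /t/ cannot be parsed into a legal (C)(C)V syllable (no codas are permitted; onsets may contain at most 2 consonants).

3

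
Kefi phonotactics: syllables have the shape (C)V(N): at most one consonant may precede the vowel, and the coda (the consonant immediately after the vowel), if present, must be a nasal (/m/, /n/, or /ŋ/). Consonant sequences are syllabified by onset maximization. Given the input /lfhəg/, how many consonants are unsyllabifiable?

3

Under (C)V(N), the unsyllabifiable consonants are /l/, /f/, /g/ (only a nasal (/m/, /n/, or /ŋ/) is licensed in coda position; onsets are limited to one consonant).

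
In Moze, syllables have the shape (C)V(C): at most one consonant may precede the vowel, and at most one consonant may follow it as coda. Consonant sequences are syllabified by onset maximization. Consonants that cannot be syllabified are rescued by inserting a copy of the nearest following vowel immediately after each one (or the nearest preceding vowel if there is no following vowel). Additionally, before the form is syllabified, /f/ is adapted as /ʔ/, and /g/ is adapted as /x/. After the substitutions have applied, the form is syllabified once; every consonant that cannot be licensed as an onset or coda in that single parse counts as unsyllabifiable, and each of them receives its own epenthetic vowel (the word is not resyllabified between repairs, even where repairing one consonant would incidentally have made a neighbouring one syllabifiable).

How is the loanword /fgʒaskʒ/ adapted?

Substitution: /f/ → /ʔ/, /g/ → /x/, giving /ʔxʒaskʒ/.
Under (C)V(C), the unsyllabifiable consonants are /ʔ/, /x/, /k/, /ʒ/ (at most one coda consonant is licensed; onsets are limited to one consonant).
Each unlicensed consonant becomes the onset of a new syllable: /ʔ/ → /ʔa/, /x/ → /xa/, /k/ → /ka/, /ʒ/ → /ʒa/.

ʔaxaʒaskaʒa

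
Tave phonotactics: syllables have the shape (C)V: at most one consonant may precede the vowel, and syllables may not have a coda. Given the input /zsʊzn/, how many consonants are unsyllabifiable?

Syllabifying with onset maximization leaves /z/, /z/, /n/ stranded (no codas are permitted; onsets are limited to one consonant).

3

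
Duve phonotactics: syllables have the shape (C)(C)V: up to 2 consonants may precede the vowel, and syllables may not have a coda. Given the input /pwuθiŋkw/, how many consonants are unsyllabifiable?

3

Syllabifying with onset maximization leaves /ŋ/, /k/, /w/ stranded (no codas are permitted; onsets may contain at most 2 consonants).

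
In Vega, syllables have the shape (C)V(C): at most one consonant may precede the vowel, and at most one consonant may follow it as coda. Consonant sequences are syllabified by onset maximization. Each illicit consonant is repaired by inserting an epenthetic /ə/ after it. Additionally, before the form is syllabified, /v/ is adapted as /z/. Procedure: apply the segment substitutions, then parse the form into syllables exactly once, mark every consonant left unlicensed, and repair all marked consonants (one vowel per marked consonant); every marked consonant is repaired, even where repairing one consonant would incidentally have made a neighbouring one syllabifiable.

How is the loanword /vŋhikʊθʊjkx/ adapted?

Substitution: /v/ → /z/, giving /zŋhikʊθʊjkx/.
Syllabifying with onset maximization leaves /z/, /ŋ/, /k/, /x/ stranded (at most one coda consonant is licensed; onsets are limited to one consonant).
Epenthesis after each stranded consonant: /z/ → /zə/, /ŋ/ → /ŋə/, /k/ → /kə/, /x/ → /xə/.

zəŋəhikʊθʊjkəxə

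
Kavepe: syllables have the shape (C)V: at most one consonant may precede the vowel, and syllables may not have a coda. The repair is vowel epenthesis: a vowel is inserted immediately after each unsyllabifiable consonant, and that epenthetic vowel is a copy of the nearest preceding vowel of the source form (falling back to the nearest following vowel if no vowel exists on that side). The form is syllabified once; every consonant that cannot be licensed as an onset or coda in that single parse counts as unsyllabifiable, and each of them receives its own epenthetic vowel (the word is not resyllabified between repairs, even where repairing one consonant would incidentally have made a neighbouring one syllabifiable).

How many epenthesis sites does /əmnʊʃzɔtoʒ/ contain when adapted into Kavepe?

The unsyllabifiable consonants are /m/, /ʃ/, /ʒ/; each receives one epenthetic vowel.

3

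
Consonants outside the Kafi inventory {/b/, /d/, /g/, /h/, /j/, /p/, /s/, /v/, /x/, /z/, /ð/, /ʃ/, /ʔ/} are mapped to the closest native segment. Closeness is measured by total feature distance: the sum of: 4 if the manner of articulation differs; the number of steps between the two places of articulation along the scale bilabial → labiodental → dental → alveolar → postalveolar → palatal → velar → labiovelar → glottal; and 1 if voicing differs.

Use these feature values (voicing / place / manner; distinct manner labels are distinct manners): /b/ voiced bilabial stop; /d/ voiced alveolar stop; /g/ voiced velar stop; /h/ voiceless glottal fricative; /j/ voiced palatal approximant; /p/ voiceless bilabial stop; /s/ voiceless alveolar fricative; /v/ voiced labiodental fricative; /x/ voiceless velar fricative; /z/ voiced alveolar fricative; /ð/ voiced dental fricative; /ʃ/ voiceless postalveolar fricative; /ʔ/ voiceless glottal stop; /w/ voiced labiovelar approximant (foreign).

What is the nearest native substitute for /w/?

j

/j/ is closest: same manner (approximant), place distance 2 (labiovelar→palatal), same voicing; total 2. Next closest is /g/ at distance 5.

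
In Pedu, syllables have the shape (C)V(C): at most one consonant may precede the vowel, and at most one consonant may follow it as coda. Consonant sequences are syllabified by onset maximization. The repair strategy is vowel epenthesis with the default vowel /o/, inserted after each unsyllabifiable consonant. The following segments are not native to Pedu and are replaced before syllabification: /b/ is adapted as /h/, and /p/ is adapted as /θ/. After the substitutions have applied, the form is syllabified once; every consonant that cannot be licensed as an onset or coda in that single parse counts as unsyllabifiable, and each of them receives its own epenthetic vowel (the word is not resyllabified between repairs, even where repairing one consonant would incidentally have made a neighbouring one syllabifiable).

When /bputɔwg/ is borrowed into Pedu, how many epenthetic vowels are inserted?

2

After substitution the input is /hθutɔwg/.
The unsyllabifiable consonants are /h/, /g/; each receives one epenthetic vowel.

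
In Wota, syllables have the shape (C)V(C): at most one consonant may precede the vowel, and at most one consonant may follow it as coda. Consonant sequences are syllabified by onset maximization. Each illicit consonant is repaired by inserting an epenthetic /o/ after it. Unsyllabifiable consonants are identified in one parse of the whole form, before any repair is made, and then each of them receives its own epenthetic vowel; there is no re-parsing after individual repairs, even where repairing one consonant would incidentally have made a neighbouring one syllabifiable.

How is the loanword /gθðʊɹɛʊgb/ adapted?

Syllabifying with onset maximization leaves /g/, /θ/, /b/ stranded (at most one coda consonant is licensed; onsets are limited to one consonant).
Epenthesis after each stranded consonant: /g/ → /go/, /θ/ → /θo/, /b/ → /bo/.

goθoðʊɹɛʊgbo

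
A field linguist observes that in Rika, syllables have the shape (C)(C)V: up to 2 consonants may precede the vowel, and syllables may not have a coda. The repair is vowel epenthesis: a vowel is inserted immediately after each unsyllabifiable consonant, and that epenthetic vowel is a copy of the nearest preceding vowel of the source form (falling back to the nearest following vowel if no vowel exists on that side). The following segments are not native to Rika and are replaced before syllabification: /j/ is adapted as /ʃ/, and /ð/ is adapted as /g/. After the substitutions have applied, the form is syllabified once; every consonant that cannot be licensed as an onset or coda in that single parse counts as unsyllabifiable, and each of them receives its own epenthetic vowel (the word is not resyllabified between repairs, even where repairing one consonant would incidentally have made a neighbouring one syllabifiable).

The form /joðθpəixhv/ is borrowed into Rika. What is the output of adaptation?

ʃogoθpəixihivi

Substitution: /j/ → /ʃ/, /ð/ → /g/, giving /ʃogθpəixhv/.
Under (C)(C)V, the unsyllabifiable consonants are /g/, /x/, /h/, /v/ (no codas are permitted; onsets may contain at most 2 consonants).
Epenthesis after each stranded consonant: /g/ → /go/, /x/ → /xi/, /h/ → /hi/, /v/ → /vi/.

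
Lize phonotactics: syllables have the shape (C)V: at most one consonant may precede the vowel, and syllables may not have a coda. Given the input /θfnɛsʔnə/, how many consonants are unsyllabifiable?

The consonants /θ/, /f/, /s/, /ʔ/ cannot be parsed into a legal (C)V syllable (no codas are permitted; onsets are limited to one consonant).

4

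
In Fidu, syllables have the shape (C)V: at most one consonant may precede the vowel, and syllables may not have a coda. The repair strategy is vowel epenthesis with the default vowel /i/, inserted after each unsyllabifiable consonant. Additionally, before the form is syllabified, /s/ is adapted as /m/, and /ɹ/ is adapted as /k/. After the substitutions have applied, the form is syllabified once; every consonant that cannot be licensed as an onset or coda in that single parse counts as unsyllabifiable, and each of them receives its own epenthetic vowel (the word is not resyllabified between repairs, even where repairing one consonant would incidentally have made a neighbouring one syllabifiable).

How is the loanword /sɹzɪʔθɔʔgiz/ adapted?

mikizɪʔiθɔʔigizi

Substitution: /s/ → /m/, /ɹ/ → /k/, giving /mkzɪʔθɔʔgiz/.
Under (C)V, the unsyllabifiable consonants are /m/, /k/, /ʔ/, /ʔ/, /z/ (no codas are permitted; onsets are limited to one consonant).
Epenthesis after each stranded consonant: /m/ → /mi/, /k/ → /ki/, /ʔ/ → /ʔi/, /ʔ/ → /ʔi/, /z/ → /zi/.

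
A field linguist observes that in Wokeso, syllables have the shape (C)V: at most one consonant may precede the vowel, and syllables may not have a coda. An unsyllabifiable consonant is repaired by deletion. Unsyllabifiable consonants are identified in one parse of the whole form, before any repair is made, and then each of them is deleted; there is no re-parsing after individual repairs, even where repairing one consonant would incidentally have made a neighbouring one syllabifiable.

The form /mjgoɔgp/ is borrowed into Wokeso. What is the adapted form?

The consonants /m/, /j/, /g/, /p/ cannot be parsed into a legal (C)V syllable (no codas are permitted; onsets are limited to one consonant).
Each unlicensed consonant is deleted: /m/, /j/, /g/, /p/.

goɔ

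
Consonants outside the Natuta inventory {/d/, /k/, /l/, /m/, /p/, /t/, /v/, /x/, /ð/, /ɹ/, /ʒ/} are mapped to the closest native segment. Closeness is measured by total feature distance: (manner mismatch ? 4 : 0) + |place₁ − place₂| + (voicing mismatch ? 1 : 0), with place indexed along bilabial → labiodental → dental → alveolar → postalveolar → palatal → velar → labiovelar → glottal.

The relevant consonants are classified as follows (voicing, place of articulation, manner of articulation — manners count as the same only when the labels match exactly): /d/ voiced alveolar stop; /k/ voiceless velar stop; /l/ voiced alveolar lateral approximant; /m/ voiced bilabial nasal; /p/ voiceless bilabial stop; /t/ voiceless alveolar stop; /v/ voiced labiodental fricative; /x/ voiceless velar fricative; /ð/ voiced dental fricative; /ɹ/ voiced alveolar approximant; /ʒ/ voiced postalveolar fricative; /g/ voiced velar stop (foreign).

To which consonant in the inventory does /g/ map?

/k/ is closest: same manner (stop), place distance 0 (velar→velar), voicing differs (+1); total 1. Next closest is /d/ at distance 3.

k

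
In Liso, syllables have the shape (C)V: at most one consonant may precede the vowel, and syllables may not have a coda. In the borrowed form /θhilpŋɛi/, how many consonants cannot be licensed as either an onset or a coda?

3

Syllabifying with onset maximization leaves /θ/, /l/, /p/ stranded (no codas are permitted; onsets are limited to one consonant).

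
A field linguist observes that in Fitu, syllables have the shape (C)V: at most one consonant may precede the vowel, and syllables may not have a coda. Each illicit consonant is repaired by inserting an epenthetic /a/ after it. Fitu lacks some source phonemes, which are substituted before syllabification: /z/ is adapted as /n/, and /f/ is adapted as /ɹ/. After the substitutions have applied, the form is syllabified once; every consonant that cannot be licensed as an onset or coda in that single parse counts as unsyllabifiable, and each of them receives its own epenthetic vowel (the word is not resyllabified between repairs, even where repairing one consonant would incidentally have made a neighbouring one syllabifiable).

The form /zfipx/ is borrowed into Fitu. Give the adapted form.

Substitution: /z/ → /n/, /f/ → /ɹ/, giving /nɹipx/.
The consonants /n/, /p/, /x/ cannot be parsed into a legal (C)V syllable (no codas are permitted; onsets are limited to one consonant).
Epenthesis after each stranded consonant: /n/ → /na/, /p/ → /pa/, /x/ → /xa/.

naɹipaxa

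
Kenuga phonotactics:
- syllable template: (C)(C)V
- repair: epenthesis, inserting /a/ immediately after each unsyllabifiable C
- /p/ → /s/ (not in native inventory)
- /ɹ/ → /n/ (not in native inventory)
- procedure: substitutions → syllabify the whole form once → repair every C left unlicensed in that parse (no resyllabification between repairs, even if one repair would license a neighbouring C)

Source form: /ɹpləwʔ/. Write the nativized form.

nasləwaʔa

Substitution: /ɹ/ → /n/, /p/ → /s/, giving /nsləwʔ/.
The consonants /n/, /w/, /ʔ/ cannot be parsed into a legal (C)(C)V syllable (no codas are permitted; onsets may contain at most 2 consonants).
Each unlicensed consonant becomes the onset of a new syllable: /n/ → /na/, /w/ → /wa/, /ʔ/ → /ʔa/.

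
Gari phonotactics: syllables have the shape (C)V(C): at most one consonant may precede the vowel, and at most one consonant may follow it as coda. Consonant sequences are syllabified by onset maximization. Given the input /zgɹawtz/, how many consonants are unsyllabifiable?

4

The consonants /z/, /g/, /t/, /z/ cannot be parsed into a legal (C)V(C) syllable (at most one coda consonant is licensed; onsets are limited to one consonant).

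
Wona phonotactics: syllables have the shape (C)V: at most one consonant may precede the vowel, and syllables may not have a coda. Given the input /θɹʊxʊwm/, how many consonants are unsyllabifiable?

3

The consonants /θ/, /w/, /m/ cannot be parsed into a legal (C)V syllable (no codas are permitted; onsets are limited to one consonant).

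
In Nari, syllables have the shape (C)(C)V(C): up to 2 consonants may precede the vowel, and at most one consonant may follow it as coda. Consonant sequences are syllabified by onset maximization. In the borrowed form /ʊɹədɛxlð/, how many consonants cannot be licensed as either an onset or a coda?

2

Under (C)(C)V(C), the unsyllabifiable consonants are /l/, /ð/ (at most one coda consonant is licensed; onsets may contain at most 2 consonants).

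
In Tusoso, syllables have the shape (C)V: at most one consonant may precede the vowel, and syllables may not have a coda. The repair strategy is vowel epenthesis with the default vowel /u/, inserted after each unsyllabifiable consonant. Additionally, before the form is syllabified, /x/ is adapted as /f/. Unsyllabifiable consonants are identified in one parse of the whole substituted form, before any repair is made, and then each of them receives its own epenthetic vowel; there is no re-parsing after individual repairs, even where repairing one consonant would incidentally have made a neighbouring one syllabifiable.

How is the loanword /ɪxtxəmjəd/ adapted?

ɪfutufəmujədu

Substitution: /x/ → /f/, giving /ɪftfəmjəd/.
Under (C)V, the unsyllabifiable consonants are /f/, /t/, /m/, /d/ (no codas are permitted; onsets are limited to one consonant).
Each unlicensed consonant becomes the onset of a new syllable: /f/ → /fu/, /t/ → /tu/, /m/ → /mu/, /d/ → /du/.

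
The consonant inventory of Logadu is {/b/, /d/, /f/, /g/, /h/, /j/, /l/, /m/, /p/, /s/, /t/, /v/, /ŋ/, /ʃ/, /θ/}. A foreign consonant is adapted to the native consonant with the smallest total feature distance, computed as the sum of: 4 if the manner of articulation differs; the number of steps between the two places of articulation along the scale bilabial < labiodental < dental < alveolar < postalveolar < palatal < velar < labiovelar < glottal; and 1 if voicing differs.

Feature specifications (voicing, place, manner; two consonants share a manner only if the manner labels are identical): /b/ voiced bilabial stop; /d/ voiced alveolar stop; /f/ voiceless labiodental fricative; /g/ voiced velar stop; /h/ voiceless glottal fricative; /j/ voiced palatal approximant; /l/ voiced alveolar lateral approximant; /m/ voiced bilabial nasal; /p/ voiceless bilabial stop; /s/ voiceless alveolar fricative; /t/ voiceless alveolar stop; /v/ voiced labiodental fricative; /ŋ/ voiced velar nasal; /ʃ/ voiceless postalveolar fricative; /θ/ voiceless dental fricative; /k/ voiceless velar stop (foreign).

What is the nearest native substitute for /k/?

g

/g/ is closest: same manner (stop), place distance 0 (velar→velar), voicing differs (+1); total 1. Next closest is /t/ at distance 3.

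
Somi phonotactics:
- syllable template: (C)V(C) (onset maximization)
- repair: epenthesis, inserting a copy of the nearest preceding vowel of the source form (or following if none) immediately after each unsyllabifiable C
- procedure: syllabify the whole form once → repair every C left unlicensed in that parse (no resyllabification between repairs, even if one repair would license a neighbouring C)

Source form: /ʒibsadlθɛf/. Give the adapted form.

The consonants /l/ cannot be parsed into a legal (C)V(C) syllable (at most one coda consonant is licensed; onsets are limited to one consonant).
Each unlicensed consonant becomes the onset of a new syllable: /l/ → /la/.

ʒibsadlaθɛf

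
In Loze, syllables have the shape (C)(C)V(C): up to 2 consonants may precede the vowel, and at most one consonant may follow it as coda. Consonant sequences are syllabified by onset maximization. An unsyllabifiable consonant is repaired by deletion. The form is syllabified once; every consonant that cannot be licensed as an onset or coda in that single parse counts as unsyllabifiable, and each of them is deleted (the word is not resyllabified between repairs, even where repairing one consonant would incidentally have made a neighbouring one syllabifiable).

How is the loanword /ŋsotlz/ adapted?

ŋsot

Syllabifying with onset maximization leaves /l/, /z/ stranded (at most one coda consonant is licensed; onsets may contain at most 2 consonants).
Each unlicensed consonant is deleted: /l/, /z/.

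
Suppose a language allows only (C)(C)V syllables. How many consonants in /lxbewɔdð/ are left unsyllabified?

The consonants /l/, /d/, /ð/ cannot be parsed into a legal (C)(C)V syllable (no codas are permitted; onsets may contain at most 2 consonants).

3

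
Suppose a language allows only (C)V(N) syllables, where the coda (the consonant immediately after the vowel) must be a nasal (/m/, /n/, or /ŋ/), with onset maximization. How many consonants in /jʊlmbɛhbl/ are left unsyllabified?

The consonants /l/, /m/, /h/, /b/, /l/ cannot be parsed into a legal (C)V(N) syllable (only a nasal (/m/, /n/, or /ŋ/) is licensed in coda position; onsets are limited to one consonant).

5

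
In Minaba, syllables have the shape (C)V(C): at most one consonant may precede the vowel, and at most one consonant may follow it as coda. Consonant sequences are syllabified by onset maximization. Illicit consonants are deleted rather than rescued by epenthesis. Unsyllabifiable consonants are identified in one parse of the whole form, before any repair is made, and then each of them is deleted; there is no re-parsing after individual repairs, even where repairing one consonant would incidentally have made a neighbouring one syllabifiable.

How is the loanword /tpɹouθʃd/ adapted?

The consonants /t/, /p/, /ʃ/, /d/ cannot be parsed into a legal (C)V(C) syllable (at most one coda consonant is licensed; onsets are limited to one consonant).
Deletion applies to /t/, /p/, /ʃ/, /d/.

ɹouθ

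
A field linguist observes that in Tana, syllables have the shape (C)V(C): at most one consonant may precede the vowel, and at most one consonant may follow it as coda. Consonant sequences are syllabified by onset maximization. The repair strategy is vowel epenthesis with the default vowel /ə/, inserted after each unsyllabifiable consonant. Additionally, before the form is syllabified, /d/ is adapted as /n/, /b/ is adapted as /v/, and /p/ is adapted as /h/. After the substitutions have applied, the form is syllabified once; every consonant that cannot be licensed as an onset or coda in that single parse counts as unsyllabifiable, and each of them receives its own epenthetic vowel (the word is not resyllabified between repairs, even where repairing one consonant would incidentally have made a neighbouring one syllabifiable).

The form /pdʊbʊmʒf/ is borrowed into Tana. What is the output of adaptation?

hənʊvʊmʒəfə

Substitution: /p/ → /h/, /d/ → /n/, /b/ → /v/, giving /hnʊvʊmʒf/.
The consonants /h/, /ʒ/, /f/ cannot be parsed into a legal (C)V(C) syllable (at most one coda consonant is licensed; onsets are limited to one consonant).
Inserting the epenthetic vowel yields /h/ → /hə/, /ʒ/ → /ʒə/, /f/ → /fə/.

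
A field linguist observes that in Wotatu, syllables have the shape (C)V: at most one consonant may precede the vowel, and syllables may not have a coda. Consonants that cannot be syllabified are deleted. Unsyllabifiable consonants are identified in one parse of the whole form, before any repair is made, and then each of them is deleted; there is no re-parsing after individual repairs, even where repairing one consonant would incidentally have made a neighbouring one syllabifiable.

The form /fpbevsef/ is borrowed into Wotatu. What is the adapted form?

The consonants /f/, /p/, /v/, /f/ cannot be parsed into a legal (C)V syllable (no codas are permitted; onsets are limited to one consonant).
Deleting the stranded consonants removes /f/, /p/, /v/, /f/.

bese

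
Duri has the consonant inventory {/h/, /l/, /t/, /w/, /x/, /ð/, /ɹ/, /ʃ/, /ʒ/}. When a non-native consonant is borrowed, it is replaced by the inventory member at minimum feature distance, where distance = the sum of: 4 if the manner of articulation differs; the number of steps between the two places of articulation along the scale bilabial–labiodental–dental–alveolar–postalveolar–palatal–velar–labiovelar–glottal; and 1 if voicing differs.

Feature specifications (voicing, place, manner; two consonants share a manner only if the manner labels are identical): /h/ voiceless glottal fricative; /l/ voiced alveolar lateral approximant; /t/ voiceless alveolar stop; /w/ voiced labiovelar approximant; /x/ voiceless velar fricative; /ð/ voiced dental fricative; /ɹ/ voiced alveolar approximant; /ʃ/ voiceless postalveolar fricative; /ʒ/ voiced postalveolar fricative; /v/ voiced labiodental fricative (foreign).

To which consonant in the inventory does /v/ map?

/ð/ is closest: same manner (fricative), place distance 1 (labiodental→dental), same voicing; total 1. Next closest is /ʒ/ at distance 3.

ð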